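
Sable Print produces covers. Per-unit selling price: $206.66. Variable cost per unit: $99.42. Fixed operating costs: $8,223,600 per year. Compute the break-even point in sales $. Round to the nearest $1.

$15,847,531

CM per unit = $206.66 − $99.42 = $107.24; CM ratio = $107.24 / $206.66 = 0.5189.
Break-even sales = FC ÷ CM ratio = $8,223,600 × $206.66 / $107.24 = $15,847,531.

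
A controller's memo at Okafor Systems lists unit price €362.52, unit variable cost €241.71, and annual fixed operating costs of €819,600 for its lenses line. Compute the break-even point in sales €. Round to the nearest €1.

CM per unit = €362.52 − €241.71 = €120.81; CM ratio = €120.81 / €362.52 = 0.3333.
Break-even revenue = fixed costs × price ÷ CM = €819,600 × €362.52 ÷ €120.81 = €2,459,411.

€2,459,411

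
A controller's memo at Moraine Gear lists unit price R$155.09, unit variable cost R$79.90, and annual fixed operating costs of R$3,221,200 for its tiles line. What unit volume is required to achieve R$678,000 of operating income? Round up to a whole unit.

Contribution margin per unit = R$155.09 − R$79.90 = R$75.19.
Required volume = (fixed costs + target profit) ÷ CM = (R$3,221,200 + R$678,000) ÷ R$75.19 = 51,857.96, so 51,858 tiles.

51,858 tiles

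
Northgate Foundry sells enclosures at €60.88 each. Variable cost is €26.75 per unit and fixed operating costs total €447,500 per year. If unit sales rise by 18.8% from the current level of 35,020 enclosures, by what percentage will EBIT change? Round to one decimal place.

Total contribution margin = 35,020 × €34.13 = €1,195,232.60.
EBIT = €1,195,232.60 − €447,500 = €747,732.60.
Degree of operating leverage = €1,195,232.60 / €747,732.60 = 1.5985.
%ΔEBIT = DOL × %ΔSales = 1.5985 × +18.8% = +30.1%.

+30.1%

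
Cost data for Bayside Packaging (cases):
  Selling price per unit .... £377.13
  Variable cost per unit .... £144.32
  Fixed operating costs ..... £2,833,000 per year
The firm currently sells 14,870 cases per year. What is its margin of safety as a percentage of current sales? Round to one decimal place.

Contribution margin per unit = £377.13 − £144.32 = £232.81. Break-even units = £2,833,000 ÷ £232.81 = 12,168.72; break-even revenue = 12,168.72 × £377.13 = £4,589,189.85.
Actual sales revenue = 14,870 × £377.13 = £5,607,923.10.
Margin of safety = (£5,607,923.10 − £4,589,189.85) ÷ £5,607,923.10 = 18.2%.

18.2%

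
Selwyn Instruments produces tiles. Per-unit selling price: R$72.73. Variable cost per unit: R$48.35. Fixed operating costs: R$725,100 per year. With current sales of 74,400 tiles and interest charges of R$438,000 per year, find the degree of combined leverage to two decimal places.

Total contribution margin = 74,400 × R$24.38 = R$1,813,872.00.
Subtracting fixed costs: EBIT = R$1,813,872.00 − R$725,100 = R$1,088,772.00. Interest = R$438,000.00.
DOL = R$1,813,872.00 ÷ R$1,088,772.00 = 1.6660; DFL = R$1,088,772.00 ÷ R$650,772.00 = 1.6730.
DCL = DOL × DFL = 1.6660 × 1.6730 = 2.7872.

2.79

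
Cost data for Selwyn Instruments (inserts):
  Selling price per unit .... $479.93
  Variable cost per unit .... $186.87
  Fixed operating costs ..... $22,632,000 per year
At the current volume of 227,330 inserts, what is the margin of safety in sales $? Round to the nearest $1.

$72,039,170

Each unit contributes $479.93 − $186.87 = $293.06. Break-even units = $22,632,000 ÷ $293.06 = 77,226.51; break-even revenue = 77,226.51 × $479.93 = $37,063,317.27.
Actual sales revenue = 227,330 × $479.93 = $109,102,486.90.
Margin of safety = $109,102,486.90 − $37,063,317.27 = $72,039,170.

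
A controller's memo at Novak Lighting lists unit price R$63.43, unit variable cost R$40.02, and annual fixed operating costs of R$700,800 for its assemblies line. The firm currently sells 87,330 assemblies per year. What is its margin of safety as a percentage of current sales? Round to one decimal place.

Each unit contributes R$63.43 − R$40.02 = R$23.41. Break-even units = R$700,800 ÷ R$23.41 = 29,935.92; break-even revenue = 29,935.92 × R$63.43 = R$1,898,835.71.
Current sales = 87,330 × R$63.43 = R$5,539,341.90.
Margin of safety = (R$5,539,341.90 − R$1,898,835.71) ÷ R$5,539,341.90 = 65.7%.

65.7%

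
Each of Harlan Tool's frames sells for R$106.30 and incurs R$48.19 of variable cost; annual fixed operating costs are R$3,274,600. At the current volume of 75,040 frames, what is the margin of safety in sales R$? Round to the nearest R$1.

R$1,986,561

Unit CM = price − variable cost = R$106.30 − R$48.19 = R$58.11. Break-even units = R$3,274,600 ÷ R$58.11 = 56,351.75; break-even revenue = 56,351.75 × R$106.30 = R$5,990,190.67.
Current sales = 75,040 × R$106.30 = R$7,976,752.00.
Margin of safety = R$7,976,752.00 − R$5,990,190.67 = R$1,986,561.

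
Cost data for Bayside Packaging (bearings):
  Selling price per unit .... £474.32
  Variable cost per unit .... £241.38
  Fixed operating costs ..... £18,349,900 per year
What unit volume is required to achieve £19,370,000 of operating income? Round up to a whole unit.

161,930 bearings

Contribution margin per unit = £474.32 − £241.38 = £232.94.
Required volume = (fixed costs + target profit) ÷ CM = (£18,349,900 + £19,370,000) ÷ £232.94 = 161,929.68, so 161,930 bearings.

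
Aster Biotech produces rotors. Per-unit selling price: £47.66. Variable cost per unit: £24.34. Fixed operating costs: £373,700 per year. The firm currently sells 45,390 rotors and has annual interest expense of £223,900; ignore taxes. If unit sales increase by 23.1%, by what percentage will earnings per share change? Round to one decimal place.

Total contribution margin = 45,390 × £23.32 = £1,058,494.80.
Operating income = contribution − fixed costs = £1,058,494.80 − £373,700 = £684,794.80.
Interest = £223,900.00, so EBIT − I = £460,894.80.
DCL = total CM / (EBIT − I) = £1,058,494.80 / £460,894.80 = 2.2966.
%ΔEPS = DCL × %ΔSales = 2.2966 × +23.1% = +53.1%.

+53.1%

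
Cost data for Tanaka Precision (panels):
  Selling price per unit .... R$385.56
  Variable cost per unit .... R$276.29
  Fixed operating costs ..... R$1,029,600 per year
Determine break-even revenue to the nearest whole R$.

R$3,632,951

Contribution margin per unit = R$385.56 − R$276.29 = R$109.27, a CM ratio of R$109.27 ÷ R$385.56 = 0.2834.
Break-even sales = FC ÷ CM ratio = R$1,029,600 × R$385.56 / R$109.27 = R$3,632,951.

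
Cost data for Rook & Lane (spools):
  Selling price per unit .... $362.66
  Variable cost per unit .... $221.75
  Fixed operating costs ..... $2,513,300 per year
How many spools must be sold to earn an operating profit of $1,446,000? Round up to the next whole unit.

28,099 spools

Unit CM = price − variable cost = $362.66 − $221.75 = $140.91.
Need Q such that Q × $140.91 − $2,513,300 = $1,446,000, i.e. Q = $3,959,300 / $140.91 = 28,098.08 → 28,099.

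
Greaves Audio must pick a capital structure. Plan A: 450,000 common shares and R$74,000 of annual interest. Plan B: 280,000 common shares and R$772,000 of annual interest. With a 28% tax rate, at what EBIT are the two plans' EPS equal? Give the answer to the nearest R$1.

Set EPS_A = EPS_B: (EBIT − R$74,000)(1 − 0.28) ÷ 450,000 = (EBIT − R$772,000)(1 − 0.28) ÷ 280,000.
Cancelling (1 − t) and cross-multiplying: 280,000·(EBIT − 74,000) = 450,000·(EBIT − 772,000).
EBIT × (450,000 − 280,000) = 772,000 × 450,000 − 74,000 × 280,000 = 326,680,000,000, so EBIT = 326,680,000,000 ÷ 170,000 = 1,921,647.06.

R$1,921,647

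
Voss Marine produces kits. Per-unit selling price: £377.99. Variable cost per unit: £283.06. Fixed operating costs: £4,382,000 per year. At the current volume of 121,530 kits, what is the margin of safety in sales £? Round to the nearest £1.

£28,488,982

Contribution margin per unit = £377.99 − £283.06 = £94.93. Break-even units = £4,382,000 ÷ £94.93 = 46,160.33; break-even revenue = 46,160.33 × £377.99 = £17,448,142.63.
Current sales = 121,530 × £377.99 = £45,937,124.70.
Margin of safety = £45,937,124.70 − £17,448,142.63 = £28,488,982.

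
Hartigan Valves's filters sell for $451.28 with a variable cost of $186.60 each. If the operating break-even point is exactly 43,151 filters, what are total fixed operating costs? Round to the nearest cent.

Contribution margin per unit = $451.28 − $186.60 = $264.68.
Since BE = FC / CM, FC = 43,151 × $264.68 = $11,421,206.68.

$11,421,206.68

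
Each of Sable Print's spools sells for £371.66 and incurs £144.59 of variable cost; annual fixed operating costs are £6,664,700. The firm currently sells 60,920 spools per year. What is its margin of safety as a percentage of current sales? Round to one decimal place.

Each unit contributes £371.66 − £144.59 = £227.07. Break-even units = £6,664,700 ÷ £227.07 = 29,350.86; break-even revenue = 29,350.86 × £371.66 = £10,908,540.99.
Actual sales revenue = 60,920 × £371.66 = £22,641,527.20.
Margin of safety = (£22,641,527.20 − £10,908,540.99) ÷ £22,641,527.20 = 51.8%.

51.8%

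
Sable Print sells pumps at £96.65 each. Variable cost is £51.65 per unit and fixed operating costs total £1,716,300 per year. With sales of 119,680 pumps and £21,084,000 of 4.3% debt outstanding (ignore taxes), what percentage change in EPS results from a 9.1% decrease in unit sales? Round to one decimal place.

-17.7%

Total contribution margin = 119,680 × £45.00 = £5,385,600.00.
EBIT = £5,385,600.00 − £1,716,300 = £3,669,300.00.
Interest = £906,612.00, so EBIT − I = £2,762,688.00.
Degree of combined leverage = contribution ÷ (EBIT − I) = £5,385,600.00 ÷ £2,762,688.00 = 1.9494.
%ΔEPS = DCL × %ΔSales = 1.9494 × -9.1% = -17.7%.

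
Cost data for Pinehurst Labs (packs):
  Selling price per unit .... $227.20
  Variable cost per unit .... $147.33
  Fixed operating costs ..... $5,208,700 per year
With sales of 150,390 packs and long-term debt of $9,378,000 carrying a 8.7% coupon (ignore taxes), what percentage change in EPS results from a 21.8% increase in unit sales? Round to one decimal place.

+43.7%

Total contribution margin = 150,390 × $79.87 = $12,011,649.30.
Subtracting fixed costs: EBIT = $12,011,649.30 − $5,208,700 = $6,802,949.30.
Interest = $815,886.00, so EBIT − I = $5,987,063.30.
Degree of combined leverage = contribution ÷ (EBIT − I) = $12,011,649.30 ÷ $5,987,063.30 = 2.0063.
%ΔEPS = DCL × %ΔSales = 2.0063 × +21.8% = +43.7%.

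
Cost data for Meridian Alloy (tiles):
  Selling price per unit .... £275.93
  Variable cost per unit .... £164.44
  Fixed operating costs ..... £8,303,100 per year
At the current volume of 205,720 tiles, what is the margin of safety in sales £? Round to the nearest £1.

Each unit contributes £275.93 − £164.44 = £111.49. Break-even units = £8,303,100 ÷ £111.49 = 74,473.94; break-even revenue = 74,473.94 × £275.93 = £20,549,595.33.
Current sales = 205,720 × £275.93 = £56,764,319.60.
Margin of safety = £56,764,319.60 − £20,549,595.33 = £36,214,724.

£36,214,724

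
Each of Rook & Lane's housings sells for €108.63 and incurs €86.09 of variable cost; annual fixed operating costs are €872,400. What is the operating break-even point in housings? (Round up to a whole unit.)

38,705 housings

Unit CM = price − variable cost = €108.63 − €86.09 = €22.54.
Break-even Q = €872,400 / €22.54 = 38,704.53 → 38,705 housings.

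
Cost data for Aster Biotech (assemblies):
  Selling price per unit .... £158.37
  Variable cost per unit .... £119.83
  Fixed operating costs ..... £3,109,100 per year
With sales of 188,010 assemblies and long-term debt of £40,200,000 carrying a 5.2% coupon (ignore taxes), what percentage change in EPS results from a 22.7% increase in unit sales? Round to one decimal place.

+80.4%

Contribution at this volume is 188,010 × £38.54 = £7,245,905.40.
Operating income = contribution − fixed costs = £7,245,905.40 − £3,109,100 = £4,136,805.40.
Interest = £2,090,400.00, so EBIT − I = £2,046,405.40.
Degree of combined leverage = contribution ÷ (EBIT − I) = £7,245,905.40 ÷ £2,046,405.40 = 3.5408.
EPS therefore changes by 3.5408 × (+22.7%) = +80.4%.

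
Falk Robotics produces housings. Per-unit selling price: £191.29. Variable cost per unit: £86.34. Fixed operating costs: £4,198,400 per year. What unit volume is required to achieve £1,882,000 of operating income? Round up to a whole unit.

57,937 housings

Contribution margin per unit = £191.29 − £86.34 = £104.95.
Required volume = (fixed costs + target profit) ÷ CM = (£4,198,400 + £1,882,000) ÷ £104.95 = 57,936.16, so 57,937 housings.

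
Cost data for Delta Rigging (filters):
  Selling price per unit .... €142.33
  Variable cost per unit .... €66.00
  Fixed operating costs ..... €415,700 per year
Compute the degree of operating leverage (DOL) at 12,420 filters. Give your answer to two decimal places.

1.78

Total contribution margin = 12,420 × €76.33 = €948,018.60.
Operating income = contribution − fixed costs = €948,018.60 − €415,700 = €532,318.60.
So DOL = total CM / EBIT = €948,018.60 / €532,318.60 = 1.7809.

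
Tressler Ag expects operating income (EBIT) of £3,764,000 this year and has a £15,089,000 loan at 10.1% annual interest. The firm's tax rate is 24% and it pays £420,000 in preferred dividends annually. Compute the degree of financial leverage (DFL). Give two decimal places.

Interest = £1,523,989.00.
Pre-tax preferred-dividend burden = £420,000 ÷ (1 − 0.24) = £552,631.58.
DFL = EBIT ÷ [EBIT − I − D_p/(1−t)] = £3,764,000 ÷ [£3,764,000 − £1,523,989.00 − £552,631.58] = £3,764,000 ÷ £1,687,379.42 = 2.2307.

2.23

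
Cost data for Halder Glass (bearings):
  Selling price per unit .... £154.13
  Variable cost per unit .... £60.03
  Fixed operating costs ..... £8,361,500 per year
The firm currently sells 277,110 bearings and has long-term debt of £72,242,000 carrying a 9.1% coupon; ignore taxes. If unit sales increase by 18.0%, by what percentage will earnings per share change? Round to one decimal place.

+42.1%

Total contribution margin = 277,110 × £94.10 = £26,076,051.00.
Subtracting fixed costs: EBIT = £26,076,051.00 − £8,361,500 = £17,714,551.00.
Interest = £6,574,022.00, so EBIT − I = £11,140,529.00.
Degree of combined leverage = contribution ÷ (EBIT − I) = £26,076,051.00 ÷ £11,140,529.00 = 2.3406.
EPS therefore changes by 2.3406 × (+18.0%) = +42.1%.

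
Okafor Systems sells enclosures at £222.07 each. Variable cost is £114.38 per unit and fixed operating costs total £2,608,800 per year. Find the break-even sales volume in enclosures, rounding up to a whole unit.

24,226 enclosures

Each unit contributes £222.07 − £114.38 = £107.69.
Units to break even: £2,608,800 ÷ £107.69 = 24,225.09, rounded up to 24,226.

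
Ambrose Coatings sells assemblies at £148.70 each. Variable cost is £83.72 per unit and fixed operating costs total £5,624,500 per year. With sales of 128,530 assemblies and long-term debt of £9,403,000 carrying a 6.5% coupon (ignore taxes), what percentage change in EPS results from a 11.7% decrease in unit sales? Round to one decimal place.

-46.2%

Contribution at this volume is 128,530 × £64.98 = £8,351,879.40.
Operating income = contribution − fixed costs = £8,351,879.40 − £5,624,500 = £2,727,379.40.
After interest of £611,195.00, pre-tax earnings = £2,116,184.40.
DCL = total CM / (EBIT − I) = £8,351,879.40 / £2,116,184.40 = 3.9467.
%ΔEPS = DCL × %ΔSales = 3.9467 × -11.7% = -46.2%.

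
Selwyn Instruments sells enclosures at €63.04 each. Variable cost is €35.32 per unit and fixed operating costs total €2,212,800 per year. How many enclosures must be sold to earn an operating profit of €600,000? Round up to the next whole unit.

Unit CM = price − variable cost = €63.04 − €35.32 = €27.72.
Need Q such that Q × €27.72 − €2,212,800 = €600,000, i.e. Q = €2,812,800 / €27.72 = 101,471.86 → 101,472.

101,472 enclosures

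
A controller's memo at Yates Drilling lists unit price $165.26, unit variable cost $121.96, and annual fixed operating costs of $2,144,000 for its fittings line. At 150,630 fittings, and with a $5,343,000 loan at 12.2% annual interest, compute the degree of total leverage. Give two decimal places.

Total contribution margin = 150,630 × $43.30 = $6,522,279.00.
Subtracting fixed costs: EBIT = $6,522,279.00 − $2,144,000 = $4,378,279.00. Interest = $651,846.00, so EBIT − I = $3,726,433.00.
DCL = contribution ÷ (EBIT − I) = $6,522,279.00 ÷ $3,726,433.00 = 1.7503.

1.75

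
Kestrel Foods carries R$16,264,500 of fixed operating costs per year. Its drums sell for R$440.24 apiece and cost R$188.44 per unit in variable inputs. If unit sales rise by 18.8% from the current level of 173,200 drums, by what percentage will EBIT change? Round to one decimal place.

Total contribution margin = 173,200 × R$251.80 = R$43,611,760.00.
Subtracting fixed costs: EBIT = R$43,611,760.00 − R$16,264,500 = R$27,347,260.00.
So DOL = total CM / EBIT = R$43,611,760.00 / R$27,347,260.00 = 1.5947.
Operating income changes by 1.5947 × +18.8% = +30.0%.

+30.0%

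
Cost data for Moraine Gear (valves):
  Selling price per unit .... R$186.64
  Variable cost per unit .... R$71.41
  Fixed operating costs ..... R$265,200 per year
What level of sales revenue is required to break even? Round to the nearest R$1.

Contribution margin per unit = R$186.64 − R$71.41 = R$115.23, a CM ratio of R$115.23 ÷ R$186.64 = 0.6174.
Break-even sales = FC ÷ CM ratio = R$265,200 × R$186.64 / R$115.23 = R$429,549.

R$429,549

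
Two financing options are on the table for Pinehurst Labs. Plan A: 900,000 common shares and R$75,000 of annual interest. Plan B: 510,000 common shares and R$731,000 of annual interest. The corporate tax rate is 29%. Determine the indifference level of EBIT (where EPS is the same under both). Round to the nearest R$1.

At indifference, (EBIT − 75,000)(1 − t)/900,000 = (EBIT − 731,000)(1 − t)/510,000.
Cancelling (1 − t) and cross-multiplying: 510,000·(EBIT − 75,000) = 900,000·(EBIT − 731,000).
EBIT × (900,000 − 510,000) = 731,000 × 900,000 − 75,000 × 510,000 = 619,650,000,000, so EBIT = 619,650,000,000 ÷ 390,000 = 1,588,846.15.

R$1,588,846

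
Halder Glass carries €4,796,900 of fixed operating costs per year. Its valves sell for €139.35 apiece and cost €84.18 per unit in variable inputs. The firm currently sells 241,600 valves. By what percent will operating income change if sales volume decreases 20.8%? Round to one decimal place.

At 241,600 units, contribution = 241,600 × €55.17 = €13,329,072.00.
Subtracting fixed costs: EBIT = €13,329,072.00 − €4,796,900 = €8,532,172.00.
DOL = contribution ÷ EBIT = €13,329,072.00 ÷ €8,532,172.00 = 1.5622.
So EBIT moves 1.5622 × (-20.8%) = -32.5%.

-32.5%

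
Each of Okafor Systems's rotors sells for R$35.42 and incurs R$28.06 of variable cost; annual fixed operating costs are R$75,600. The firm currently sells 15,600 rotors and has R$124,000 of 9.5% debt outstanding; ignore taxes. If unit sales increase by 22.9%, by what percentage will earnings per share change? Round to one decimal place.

Contribution at this volume is 15,600 × R$7.36 = R$114,816.00.
Subtracting fixed costs: EBIT = R$114,816.00 − R$75,600 = R$39,216.00.
After interest of R$11,780.00, pre-tax earnings = R$27,436.00.
Degree of combined leverage = contribution ÷ (EBIT − I) = R$114,816.00 ÷ R$27,436.00 = 4.1849.
%ΔEPS = DCL × %ΔSales = 4.1849 × +22.9% = +95.8%.

+95.8%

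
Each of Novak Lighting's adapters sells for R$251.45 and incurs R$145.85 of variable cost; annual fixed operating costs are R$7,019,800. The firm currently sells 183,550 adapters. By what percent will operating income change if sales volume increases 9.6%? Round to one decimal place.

+15.1%

Total contribution margin = 183,550 × R$105.60 = R$19,382,880.00.
EBIT = R$19,382,880.00 − R$7,019,800 = R$12,363,080.00.
DOL = contribution ÷ EBIT = R$19,382,880.00 ÷ R$12,363,080.00 = 1.5678.
So EBIT moves 1.5678 × (+9.6%) = +15.1%.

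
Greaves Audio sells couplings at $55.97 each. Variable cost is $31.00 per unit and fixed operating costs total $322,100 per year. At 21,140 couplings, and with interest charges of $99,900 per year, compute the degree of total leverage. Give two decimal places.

4.99

Contribution at this volume is 21,140 × $24.97 = $527,865.80.
Operating income = contribution − fixed costs = $527,865.80 − $322,100 = $205,765.80. Interest = $99,900.00.
DOL = $527,865.80 ÷ $205,765.80 = 2.5654; DFL = $205,765.80 ÷ $105,865.80 = 1.9436.
Combined leverage = 2.5654 × 1.9436 = 4.9861.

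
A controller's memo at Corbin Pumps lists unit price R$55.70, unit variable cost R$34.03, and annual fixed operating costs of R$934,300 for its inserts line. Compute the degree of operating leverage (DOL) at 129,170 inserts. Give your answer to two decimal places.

Contribution at this volume is 129,170 × R$21.67 = R$2,799,113.90.
EBIT = R$2,799,113.90 − R$934,300 = R$1,864,813.90.
Degree of operating leverage = R$2,799,113.90 / R$1,864,813.90 = 1.5010.

1.50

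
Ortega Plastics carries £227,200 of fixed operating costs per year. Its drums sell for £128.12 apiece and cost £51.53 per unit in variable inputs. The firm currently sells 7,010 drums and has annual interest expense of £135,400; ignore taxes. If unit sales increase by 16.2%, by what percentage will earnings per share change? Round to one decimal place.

+49.9%

Total contribution margin = 7,010 × £76.59 = £536,895.90.
EBIT = £536,895.90 − £227,200 = £309,695.90.
After interest of £135,400.00, pre-tax earnings = £174,295.90.
Degree of combined leverage = contribution ÷ (EBIT − I) = £536,895.90 ÷ £174,295.90 = 3.0804.
EPS therefore changes by 3.0804 × (+16.2%) = +49.9%.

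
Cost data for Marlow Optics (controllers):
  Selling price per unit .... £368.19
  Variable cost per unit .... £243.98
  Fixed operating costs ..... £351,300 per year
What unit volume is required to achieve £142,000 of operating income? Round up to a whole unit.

Unit CM = price − variable cost = £368.19 − £243.98 = £124.21.
Units = (FC + target) / CM = (£351,300 + £142,000) / £124.21 = 3,971.50, so 3,972 controllers.

3,972 controllers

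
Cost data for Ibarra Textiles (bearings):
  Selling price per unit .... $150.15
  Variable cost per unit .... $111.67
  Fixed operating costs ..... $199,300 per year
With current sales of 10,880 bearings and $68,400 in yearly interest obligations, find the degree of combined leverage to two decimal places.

2.77

At 10,880 units, contribution = 10,880 × $38.48 = $418,662.40.
EBIT = $418,662.40 − $199,300 = $219,362.40. Interest = $68,400.00, so EBIT − I = $150,962.40.
DCL = contribution ÷ (EBIT − I) = $418,662.40 ÷ $150,962.40 = 2.7733.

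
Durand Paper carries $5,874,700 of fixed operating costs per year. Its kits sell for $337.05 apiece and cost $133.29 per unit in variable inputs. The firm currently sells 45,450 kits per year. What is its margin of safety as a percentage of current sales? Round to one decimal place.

Contribution margin per unit = $337.05 − $133.29 = $203.76. Break-even units = $5,874,700 ÷ $203.76 = 28,831.47; break-even revenue = 28,831.47 × $337.05 = $9,717,646.42.
Actual sales revenue = 45,450 × $337.05 = $15,318,922.50.
Margin of safety = ($15,318,922.50 − $9,717,646.42) ÷ $15,318,922.50 = 36.6%.

36.6%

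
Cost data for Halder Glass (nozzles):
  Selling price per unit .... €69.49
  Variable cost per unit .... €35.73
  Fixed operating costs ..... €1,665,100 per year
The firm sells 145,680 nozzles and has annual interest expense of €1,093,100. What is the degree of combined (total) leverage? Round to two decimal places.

2.28

Contribution at this volume is 145,680 × €33.76 = €4,918,156.80.
Subtracting fixed costs: EBIT = €4,918,156.80 − €1,665,100 = €3,253,056.80. Interest = €1,093,100.00, so EBIT − I = €2,159,956.80.
DCL = contribution ÷ (EBIT − I) = €4,918,156.80 ÷ €2,159,956.80 = 2.2770.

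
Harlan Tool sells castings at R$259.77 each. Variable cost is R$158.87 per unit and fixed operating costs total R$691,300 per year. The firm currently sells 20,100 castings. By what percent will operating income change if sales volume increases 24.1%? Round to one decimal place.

+36.6%

At 20,100 units, contribution = 20,100 × R$100.90 = R$2,028,090.00.
Operating income = contribution − fixed costs = R$2,028,090.00 − R$691,300 = R$1,336,790.00.
DOL = contribution ÷ EBIT = R$2,028,090.00 ÷ R$1,336,790.00 = 1.5171.
So EBIT moves 1.5171 × (+24.1%) = +36.6%.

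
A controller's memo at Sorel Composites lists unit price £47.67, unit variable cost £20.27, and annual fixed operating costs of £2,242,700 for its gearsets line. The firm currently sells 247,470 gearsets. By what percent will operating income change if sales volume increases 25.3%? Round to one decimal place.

At 247,470 units, contribution = 247,470 × £27.40 = £6,780,678.00.
EBIT = £6,780,678.00 − £2,242,700 = £4,537,978.00.
So DOL = total CM / EBIT = £6,780,678.00 / £4,537,978.00 = 1.4942.
Operating income changes by 1.4942 × +25.3% = +37.8%.

+37.8%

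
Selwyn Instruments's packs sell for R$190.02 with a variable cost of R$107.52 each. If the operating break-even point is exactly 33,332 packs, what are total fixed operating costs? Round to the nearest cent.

Contribution margin per unit = R$190.02 − R$107.52 = R$82.50.
Since BE = FC / CM, FC = 33,332 × R$82.50 = R$2,749,890.00.

R$2,749,890.00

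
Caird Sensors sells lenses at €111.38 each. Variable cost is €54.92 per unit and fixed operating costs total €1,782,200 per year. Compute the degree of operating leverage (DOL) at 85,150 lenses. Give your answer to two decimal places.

1.59

Total contribution margin = 85,150 × €56.46 = €4,807,569.00.
Operating income = contribution − fixed costs = €4,807,569.00 − €1,782,200 = €3,025,369.00.
So DOL = total CM / EBIT = €4,807,569.00 / €3,025,369.00 = 1.5891.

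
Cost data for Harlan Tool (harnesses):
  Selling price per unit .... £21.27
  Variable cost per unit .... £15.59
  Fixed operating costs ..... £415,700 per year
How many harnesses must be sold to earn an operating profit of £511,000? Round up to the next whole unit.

Unit CM = price − variable cost = £21.27 − £15.59 = £5.68.
Required volume = (fixed costs + target profit) ÷ CM = (£415,700 + £511,000) ÷ £5.68 = 163,151.41, so 163,152 harnesses.

163,152 harnesses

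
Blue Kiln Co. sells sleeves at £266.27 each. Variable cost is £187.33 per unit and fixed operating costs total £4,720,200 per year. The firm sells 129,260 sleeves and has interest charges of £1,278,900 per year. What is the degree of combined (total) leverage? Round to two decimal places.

2.43

Contribution at this volume is 129,260 × £78.94 = £10,203,784.40.
EBIT = £10,203,784.40 − £4,720,200 = £5,483,584.40. Interest = £1,278,900.00, so EBIT − I = £4,204,684.40.
DCL = contribution ÷ (EBIT − I) = £10,203,784.40 ÷ £4,204,684.40 = 2.4268.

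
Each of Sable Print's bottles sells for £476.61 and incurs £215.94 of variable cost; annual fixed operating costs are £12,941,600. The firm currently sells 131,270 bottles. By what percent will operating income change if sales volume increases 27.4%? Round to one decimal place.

+44.1%

Contribution at this volume is 131,270 × £260.67 = £34,218,150.90.
Subtracting fixed costs: EBIT = £34,218,150.90 − £12,941,600 = £21,276,550.90.
Degree of operating leverage = £34,218,150.90 / £21,276,550.90 = 1.6083.
%ΔEBIT = DOL × %ΔSales = 1.6083 × +27.4% = +44.1%.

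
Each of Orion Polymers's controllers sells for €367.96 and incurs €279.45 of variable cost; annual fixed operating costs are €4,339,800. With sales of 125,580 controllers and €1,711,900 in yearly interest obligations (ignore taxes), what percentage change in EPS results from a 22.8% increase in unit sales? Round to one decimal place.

+50.1%

At 125,580 units, contribution = 125,580 × €88.51 = €11,115,085.80.
EBIT = €11,115,085.80 − €4,339,800 = €6,775,285.80.
Interest = €1,711,900.00, so EBIT − I = €5,063,385.80.
DCL = total CM / (EBIT − I) = €11,115,085.80 / €5,063,385.80 = 2.1952.
EPS therefore changes by 2.1952 × (+22.8%) = +50.1%.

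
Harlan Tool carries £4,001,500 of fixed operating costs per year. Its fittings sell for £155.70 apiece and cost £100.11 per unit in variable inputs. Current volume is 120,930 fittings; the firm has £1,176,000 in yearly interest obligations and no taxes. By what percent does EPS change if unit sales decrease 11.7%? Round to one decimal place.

Total contribution margin = 120,930 × £55.59 = £6,722,498.70.
Operating income = contribution − fixed costs = £6,722,498.70 − £4,001,500 = £2,720,998.70.
After interest of £1,176,000.00, pre-tax earnings = £1,544,998.70.
Degree of combined leverage = contribution ÷ (EBIT − I) = £6,722,498.70 ÷ £1,544,998.70 = 4.3511.
%ΔEPS = DCL × %ΔSales = 4.3511 × -11.7% = -50.9%.

-50.9%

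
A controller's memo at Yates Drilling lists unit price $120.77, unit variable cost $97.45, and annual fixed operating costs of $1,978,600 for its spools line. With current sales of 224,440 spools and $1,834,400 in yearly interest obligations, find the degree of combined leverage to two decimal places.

Contribution at this volume is 224,440 × $23.32 = $5,233,940.80.
Subtracting fixed costs: EBIT = $5,233,940.80 − $1,978,600 = $3,255,340.80. Interest = $1,834,400.00, so EBIT − I = $1,420,940.80.
DCL = contribution ÷ (EBIT − I) = $5,233,940.80 ÷ $1,420,940.80 = 3.6834.

3.68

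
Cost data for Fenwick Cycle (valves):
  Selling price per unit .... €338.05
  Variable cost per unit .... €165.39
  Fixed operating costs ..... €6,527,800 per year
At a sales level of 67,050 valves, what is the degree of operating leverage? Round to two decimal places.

2.29

Contribution at this volume is 67,050 × €172.66 = €11,576,853.00.
EBIT = €11,576,853.00 − €6,527,800 = €5,049,053.00.
Degree of operating leverage = €11,576,853.00 / €5,049,053.00 = 2.2929.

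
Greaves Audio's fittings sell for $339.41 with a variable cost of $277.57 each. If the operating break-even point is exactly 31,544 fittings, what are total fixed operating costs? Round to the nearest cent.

$1,950,680.96

Contribution margin per unit = $339.41 − $277.57 = $61.84.
Fixed costs = break-even units × CM = 31,544 × $61.84 = $1,950,680.96.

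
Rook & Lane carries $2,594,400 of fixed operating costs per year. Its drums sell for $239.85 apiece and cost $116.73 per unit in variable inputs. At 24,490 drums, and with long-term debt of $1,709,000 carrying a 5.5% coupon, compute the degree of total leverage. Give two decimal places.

Contribution at this volume is 24,490 × $123.12 = $3,015,208.80.
EBIT = $3,015,208.80 − $2,594,400 = $420,808.80. Interest = $93,995.00, so EBIT − I = $326,813.80.
DCL = contribution ÷ (EBIT − I) = $3,015,208.80 ÷ $326,813.80 = 9.2261.

9.23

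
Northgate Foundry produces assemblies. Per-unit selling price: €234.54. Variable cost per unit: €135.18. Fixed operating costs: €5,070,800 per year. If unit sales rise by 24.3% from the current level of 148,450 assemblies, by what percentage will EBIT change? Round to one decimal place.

Contribution at this volume is 148,450 × €99.36 = €14,749,992.00.
EBIT = €14,749,992.00 − €5,070,800 = €9,679,192.00.
So DOL = total CM / EBIT = €14,749,992.00 / €9,679,192.00 = 1.5239.
So EBIT moves 1.5239 × (+24.3%) = +37.0%.

+37.0%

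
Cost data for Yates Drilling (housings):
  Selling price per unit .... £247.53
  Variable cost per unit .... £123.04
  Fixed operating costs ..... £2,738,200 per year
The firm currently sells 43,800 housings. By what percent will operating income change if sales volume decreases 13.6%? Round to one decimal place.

Total contribution margin = 43,800 × £124.49 = £5,452,662.00.
Operating income = contribution − fixed costs = £5,452,662.00 − £2,738,200 = £2,714,462.00.
So DOL = total CM / EBIT = £5,452,662.00 / £2,714,462.00 = 2.0087.
%ΔEBIT = DOL × %ΔSales = 2.0087 × -13.6% = -27.3%.

-27.3%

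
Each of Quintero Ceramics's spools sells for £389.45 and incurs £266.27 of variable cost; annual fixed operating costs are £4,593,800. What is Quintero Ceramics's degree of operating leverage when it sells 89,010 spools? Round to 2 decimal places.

1.72

Contribution at this volume is 89,010 × £123.18 = £10,964,251.80.
EBIT = £10,964,251.80 − £4,593,800 = £6,370,451.80.
DOL = contribution ÷ EBIT = £10,964,251.80 ÷ £6,370,451.80 = 1.7211.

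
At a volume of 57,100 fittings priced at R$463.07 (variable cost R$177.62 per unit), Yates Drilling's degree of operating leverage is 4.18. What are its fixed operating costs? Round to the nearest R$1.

Contribution at this volume is 57,100 × R$285.45 = R$16,299,195.00.
DOL = contribution / EBIT, so EBIT = R$16,299,195.00 / 4.18 = R$3,899,328.95.
Fixed costs = CM − EBIT = R$16,299,195.00 − R$3,899,328.95 = R$12,399,866.

R$12,399,866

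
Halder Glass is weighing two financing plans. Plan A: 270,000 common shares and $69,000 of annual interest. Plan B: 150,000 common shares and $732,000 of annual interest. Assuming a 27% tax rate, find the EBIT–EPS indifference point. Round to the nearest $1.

$1,560,750

At indifference, (EBIT − 69,000)(1 − t)/270,000 = (EBIT − 732,000)(1 − t)/150,000.
Cancelling (1 − t) and cross-multiplying: 150,000·(EBIT − 69,000) = 270,000·(EBIT − 732,000).
EBIT × (270,000 − 150,000) = 732,000 × 270,000 − 69,000 × 150,000 = 187,290,000,000, so EBIT = 187,290,000,000 ÷ 120,000 = 1,560,750.00.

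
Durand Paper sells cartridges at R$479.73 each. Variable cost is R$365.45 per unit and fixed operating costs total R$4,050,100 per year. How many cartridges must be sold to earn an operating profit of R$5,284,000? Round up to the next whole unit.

Each unit contributes R$479.73 − R$365.45 = R$114.28.
Need Q such that Q × R$114.28 − R$4,050,100 = R$5,284,000, i.e. Q = R$9,334,100 / R$114.28 = 81,677.46 → 81,678.

81,678 cartridges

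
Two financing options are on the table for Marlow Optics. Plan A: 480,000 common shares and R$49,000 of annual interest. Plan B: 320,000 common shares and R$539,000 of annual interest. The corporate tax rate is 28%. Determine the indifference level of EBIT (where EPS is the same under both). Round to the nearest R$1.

Set EPS_A = EPS_B: (EBIT − R$49,000)(1 − 0.28) ÷ 480,000 = (EBIT − R$539,000)(1 − 0.28) ÷ 320,000.
Cancelling (1 − t) and cross-multiplying: 320,000·(EBIT − 49,000) = 480,000·(EBIT − 539,000).
EBIT × (480,000 − 320,000) = 539,000 × 480,000 − 49,000 × 320,000 = 243,040,000,000, so EBIT = 243,040,000,000 ÷ 160,000 = 1,519,000.00.

R$1,519,000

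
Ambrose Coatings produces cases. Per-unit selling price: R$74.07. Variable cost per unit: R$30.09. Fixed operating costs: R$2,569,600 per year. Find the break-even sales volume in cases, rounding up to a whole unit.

58,427 cases

Unit CM = price − variable cost = R$74.07 − R$30.09 = R$43.98.
Break-even volume = fixed costs ÷ CM per unit = R$2,569,600 ÷ R$43.98 = 58,426.56, so 58,427 cases.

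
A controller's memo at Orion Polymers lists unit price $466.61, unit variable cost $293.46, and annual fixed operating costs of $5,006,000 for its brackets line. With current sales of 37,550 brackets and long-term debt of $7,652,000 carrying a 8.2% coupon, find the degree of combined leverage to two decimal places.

7.49

At 37,550 units, contribution = 37,550 × $173.15 = $6,501,782.50.
Operating income = contribution − fixed costs = $6,501,782.50 − $5,006,000 = $1,495,782.50. Interest = $627,464.00, so EBIT − I = $868,318.50.
Degree of total leverage = total CM / (EBIT − interest) = $6,501,782.50 / $868,318.50 = 7.4878.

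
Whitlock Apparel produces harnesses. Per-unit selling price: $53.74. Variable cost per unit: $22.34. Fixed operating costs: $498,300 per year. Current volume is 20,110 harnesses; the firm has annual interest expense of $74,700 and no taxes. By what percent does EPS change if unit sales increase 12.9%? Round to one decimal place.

+139.4%

At 20,110 units, contribution = 20,110 × $31.40 = $631,454.00.
Operating income = contribution − fixed costs = $631,454.00 − $498,300 = $133,154.00.
After interest of $74,700.00, pre-tax earnings = $58,454.00.
Degree of combined leverage = contribution ÷ (EBIT − I) = $631,454.00 ÷ $58,454.00 = 10.8026.
EPS therefore changes by 10.8026 × (+12.9%) = +139.4%.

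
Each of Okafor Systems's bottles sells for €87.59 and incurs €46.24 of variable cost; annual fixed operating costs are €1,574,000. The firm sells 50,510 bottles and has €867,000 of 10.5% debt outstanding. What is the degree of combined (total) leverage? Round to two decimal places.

At 50,510 units, contribution = 50,510 × €41.35 = €2,088,588.50.
EBIT = €2,088,588.50 − €1,574,000 = €514,588.50. Interest = €91,035.00, so EBIT − I = €423,553.50.
DCL = contribution ÷ (EBIT − I) = €2,088,588.50 ÷ €423,553.50 = 4.9311.

4.93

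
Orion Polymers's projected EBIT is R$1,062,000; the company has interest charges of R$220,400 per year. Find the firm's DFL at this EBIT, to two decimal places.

Interest = R$220,400.00.
Degree of financial leverage = EBIT / (EBIT − interest) = R$1,062,000 / R$841,600.00 = 1.2619.

1.26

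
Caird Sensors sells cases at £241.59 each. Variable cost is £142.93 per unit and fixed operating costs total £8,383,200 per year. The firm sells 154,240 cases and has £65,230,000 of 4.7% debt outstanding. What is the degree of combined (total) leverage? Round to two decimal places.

At 154,240 units, contribution = 154,240 × £98.66 = £15,217,318.40.
Operating income = contribution − fixed costs = £15,217,318.40 − £8,383,200 = £6,834,118.40. Interest = £3,065,810.00.
DOL = £15,217,318.40 ÷ £6,834,118.40 = 2.2267; DFL = £6,834,118.40 ÷ £3,768,308.40 = 1.8136.
DCL = DOL × DFL = 2.2267 × 1.8136 = 4.0383.

4.04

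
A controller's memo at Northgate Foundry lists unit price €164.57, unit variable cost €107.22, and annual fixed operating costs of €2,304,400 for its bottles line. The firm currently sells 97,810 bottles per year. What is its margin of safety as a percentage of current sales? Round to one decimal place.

58.9%

Each unit contributes €164.57 − €107.22 = €57.35. Break-even units = €2,304,400 ÷ €57.35 = 40,181.34; break-even revenue = 40,181.34 × €164.57 = €6,612,643.56.
Current sales = 97,810 × €164.57 = €16,096,591.70.
Margin of safety = (€16,096,591.70 − €6,612,643.56) ÷ €16,096,591.70 = 58.9%.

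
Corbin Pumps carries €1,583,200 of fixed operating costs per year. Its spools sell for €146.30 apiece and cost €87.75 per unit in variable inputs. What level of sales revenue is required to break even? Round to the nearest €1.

€3,955,972

Contribution margin per unit = €146.30 − €87.75 = €58.55, a CM ratio of €58.55 ÷ €146.30 = 0.4002.
Break-even sales = FC ÷ CM ratio = €1,583,200 × €146.30 / €58.55 = €3,955,972.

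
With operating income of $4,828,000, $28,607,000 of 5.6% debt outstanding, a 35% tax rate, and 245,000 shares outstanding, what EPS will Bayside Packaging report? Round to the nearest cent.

Interest = $1,601,992.00, so EBT = $4,828,000 − $1,601,992.00 = $3,226,008.00.
After tax at 35%: net income = $3,226,008.00 × 0.65 = $2,096,905.20.
Per share: $2,096,905.20 / 245,000 shares = $8.56.

$8.56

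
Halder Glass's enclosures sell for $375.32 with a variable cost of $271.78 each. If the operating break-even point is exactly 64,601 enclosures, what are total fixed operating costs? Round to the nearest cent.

Each unit contributes $375.32 − $271.78 = $103.54.
Fixed costs = break-even units × CM = 64,601 × $103.54 = $6,688,787.54.

$6,688,787.54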